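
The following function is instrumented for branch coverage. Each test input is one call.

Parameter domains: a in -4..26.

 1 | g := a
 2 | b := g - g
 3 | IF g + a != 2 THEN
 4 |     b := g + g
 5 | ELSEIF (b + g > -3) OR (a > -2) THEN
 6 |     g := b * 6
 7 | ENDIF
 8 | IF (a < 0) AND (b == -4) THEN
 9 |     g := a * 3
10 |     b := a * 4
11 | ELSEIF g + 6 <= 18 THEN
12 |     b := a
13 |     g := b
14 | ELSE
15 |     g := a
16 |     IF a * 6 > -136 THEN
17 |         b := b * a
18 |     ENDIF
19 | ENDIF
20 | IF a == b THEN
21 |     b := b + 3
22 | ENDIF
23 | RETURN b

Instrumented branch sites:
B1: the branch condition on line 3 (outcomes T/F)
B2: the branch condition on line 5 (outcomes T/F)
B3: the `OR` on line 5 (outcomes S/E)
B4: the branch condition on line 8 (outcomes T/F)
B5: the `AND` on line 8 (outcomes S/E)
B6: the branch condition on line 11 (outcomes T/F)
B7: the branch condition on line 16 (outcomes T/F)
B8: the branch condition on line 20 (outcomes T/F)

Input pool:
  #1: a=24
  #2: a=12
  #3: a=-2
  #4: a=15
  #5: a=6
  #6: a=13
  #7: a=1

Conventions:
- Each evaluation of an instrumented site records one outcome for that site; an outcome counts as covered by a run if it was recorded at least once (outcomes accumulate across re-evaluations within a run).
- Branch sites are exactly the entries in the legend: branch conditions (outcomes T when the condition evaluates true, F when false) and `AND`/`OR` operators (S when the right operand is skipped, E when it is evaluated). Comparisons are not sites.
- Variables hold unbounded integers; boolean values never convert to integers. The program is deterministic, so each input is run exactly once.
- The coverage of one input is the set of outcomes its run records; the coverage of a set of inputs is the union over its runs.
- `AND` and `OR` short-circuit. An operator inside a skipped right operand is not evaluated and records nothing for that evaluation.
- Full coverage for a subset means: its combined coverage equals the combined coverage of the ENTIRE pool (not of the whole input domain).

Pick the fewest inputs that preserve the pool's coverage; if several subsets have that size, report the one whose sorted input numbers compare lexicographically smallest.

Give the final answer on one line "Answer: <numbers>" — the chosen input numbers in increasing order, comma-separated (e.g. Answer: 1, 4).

test 1 (a=24) fires B1->T, B5->S, B4->F, B6->F, B7->T, B8->F; hits B1=T, B4=F, B5=S, B6=F, B7=T, B8=F
test 2 (a=12) fires B1->T, B5->S, B4->F, B6->T, B8->T; hits B1=T, B4=F, B5=S, B6=T, B8=T
test 3 (a=-2) fires B1->T, B5->E, B4->T, B8->F; hits B1=T, B4=T, B5=E, B8=F
test 4 (a=15) fires B1->T, B5->S, B4->F, B6->F, B7->T, B8->F; hits B1=T, B4=F, B5=S, B6=F, B7=T, B8=F
test 5 (a=6) fires B1->T, B5->S, B4->F, B6->T, B8->T; hits B1=T, B4=F, B5=S, B6=T, B8=T
test 6 (a=13) fires B1->T, B5->S, B4->F, B6->F, B7->T, B8->F; hits B1=T, B4=F, B5=S, B6=F, B7=T, B8=F
test 7 (a=1) fires B1->F, B3->S, B2->T, B5->S, B4->F, B6->T, B8->T; hits B1=F, B2=T, B3=S, B4=F, B5=S, B6=T, B8=T
pool-wide coverage (13 outcomes): B1=T, B1=F, B2=T, B3=S, B4=T, B4=F, B5=S, B5=E, B6=T, B6=F, B7=T, B8=T, B8=F
checked all size-1 subsets: none covers 13 outcomes (max 7/13)
checked all size-2 subsets: none covers 13 outcomes (max 11/13)
size 3: inputs {1, 3, 7} cover all 13 outcomes, and no lexicographically smaller subset of this size does

Answer: 1, 3, 7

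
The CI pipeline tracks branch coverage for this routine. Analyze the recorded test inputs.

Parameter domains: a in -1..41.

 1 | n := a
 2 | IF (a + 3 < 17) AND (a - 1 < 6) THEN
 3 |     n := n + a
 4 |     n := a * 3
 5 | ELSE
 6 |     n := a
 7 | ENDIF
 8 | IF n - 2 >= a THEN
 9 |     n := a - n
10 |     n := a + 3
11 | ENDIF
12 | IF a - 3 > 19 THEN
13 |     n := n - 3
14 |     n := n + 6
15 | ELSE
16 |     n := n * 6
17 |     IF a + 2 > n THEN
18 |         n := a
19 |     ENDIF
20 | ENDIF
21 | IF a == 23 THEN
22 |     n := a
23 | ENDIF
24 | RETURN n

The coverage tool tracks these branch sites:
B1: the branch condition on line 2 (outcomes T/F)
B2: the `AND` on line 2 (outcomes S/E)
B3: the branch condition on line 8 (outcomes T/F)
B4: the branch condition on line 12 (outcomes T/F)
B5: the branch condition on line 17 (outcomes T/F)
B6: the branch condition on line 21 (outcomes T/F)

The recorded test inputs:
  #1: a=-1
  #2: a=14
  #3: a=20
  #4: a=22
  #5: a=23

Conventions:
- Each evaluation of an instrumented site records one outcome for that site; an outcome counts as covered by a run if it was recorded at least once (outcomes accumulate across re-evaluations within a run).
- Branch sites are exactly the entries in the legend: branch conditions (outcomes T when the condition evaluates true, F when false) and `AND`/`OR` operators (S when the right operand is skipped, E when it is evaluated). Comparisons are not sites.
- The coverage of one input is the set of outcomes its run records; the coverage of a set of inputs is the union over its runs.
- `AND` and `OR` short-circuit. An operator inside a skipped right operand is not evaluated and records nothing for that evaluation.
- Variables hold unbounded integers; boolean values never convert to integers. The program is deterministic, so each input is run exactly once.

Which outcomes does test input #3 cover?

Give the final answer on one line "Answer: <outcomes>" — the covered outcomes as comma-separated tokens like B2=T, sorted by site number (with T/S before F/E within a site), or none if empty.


Simulating input #3 (a=20) step by step:
  B2->S, B1->F, B3->F, B4->F, B5->F, B6->F
deduplicating events, the covered set is: B1=F, B2=S, B3=F, B4=F, B5=F, B6=F
Answer: B1=F, B2=S, B3=F, B4=F, B5=F, B6=F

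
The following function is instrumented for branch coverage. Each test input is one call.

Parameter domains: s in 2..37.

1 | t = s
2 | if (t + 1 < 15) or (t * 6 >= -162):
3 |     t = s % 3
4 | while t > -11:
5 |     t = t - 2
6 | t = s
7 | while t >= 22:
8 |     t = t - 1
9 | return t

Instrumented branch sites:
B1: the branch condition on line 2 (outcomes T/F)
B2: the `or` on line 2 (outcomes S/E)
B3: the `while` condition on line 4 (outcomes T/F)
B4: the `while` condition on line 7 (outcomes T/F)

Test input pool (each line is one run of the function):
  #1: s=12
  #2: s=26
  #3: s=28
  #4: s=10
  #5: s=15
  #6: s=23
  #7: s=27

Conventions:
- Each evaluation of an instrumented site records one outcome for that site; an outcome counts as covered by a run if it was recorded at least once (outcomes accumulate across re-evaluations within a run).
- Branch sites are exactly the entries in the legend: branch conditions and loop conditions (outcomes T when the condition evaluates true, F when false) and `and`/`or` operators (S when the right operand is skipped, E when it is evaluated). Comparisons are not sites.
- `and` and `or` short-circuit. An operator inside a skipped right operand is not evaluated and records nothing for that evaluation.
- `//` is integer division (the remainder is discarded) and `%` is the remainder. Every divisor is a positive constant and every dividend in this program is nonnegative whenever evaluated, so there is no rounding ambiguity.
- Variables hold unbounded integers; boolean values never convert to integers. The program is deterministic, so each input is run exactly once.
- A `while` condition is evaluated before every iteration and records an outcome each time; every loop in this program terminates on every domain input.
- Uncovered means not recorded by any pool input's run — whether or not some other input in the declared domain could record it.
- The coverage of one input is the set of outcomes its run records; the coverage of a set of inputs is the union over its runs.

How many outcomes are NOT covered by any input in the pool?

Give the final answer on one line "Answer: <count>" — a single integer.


run #1 (s=12) runs B2->S, B1->T, B3->T, B3->T, B3->T, B3->T, B3->T, B3->T, B3->F, B4->F; records B1=T, B2=S, B3=T, B3=F, B4=F
run #2 (s=26) runs B2->E, B1->T, B3->T, B3->T, B3->T, B3->T, B3->T, B3->T, B3->T, B3->F, B4->T, B4->T, B4->T, B4->T, ...; records B1=T, B2=E, B3=T, B3=F, B4=T, B4=F
run #3 (s=28) runs B2->E, B1->T, B3->T, B3->T, B3->T, B3->T, B3->T, B3->T, B3->F, B4->T, B4->T, B4->T, B4->T, B4->T, ...; records B1=T, B2=E, B3=T, B3=F, B4=T, B4=F
run #4 (s=10) runs B2->S, B1->T, B3->T, B3->T, B3->T, B3->T, B3->T, B3->T, B3->F, B4->F; records B1=T, B2=S, B3=T, B3=F, B4=F
run #5 (s=15) runs B2->E, B1->T, B3->T, B3->T, B3->T, B3->T, B3->T, B3->T, B3->F, B4->F; records B1=T, B2=E, B3=T, B3=F, B4=F
run #6 (s=23) runs B2->E, B1->T, B3->T, B3->T, B3->T, B3->T, B3->T, B3->T, B3->T, B3->F, B4->T, B4->T, B4->F; records B1=T, B2=E, B3=T, B3=F, B4=T, B4=F
run #7 (s=27) runs B2->E, B1->T, B3->T, B3->T, B3->T, B3->T, B3->T, B3->T, B3->F, B4->T, B4->T, B4->T, B4->T, B4->T, ...; records B1=T, B2=E, B3=T, B3=F, B4=T, B4=F
union over the pool: B1=T, B2=S, B2=E, B3=T, B3=F, B4=T, B4=F
uncovered (1 of 8): B1=F
Answer: 1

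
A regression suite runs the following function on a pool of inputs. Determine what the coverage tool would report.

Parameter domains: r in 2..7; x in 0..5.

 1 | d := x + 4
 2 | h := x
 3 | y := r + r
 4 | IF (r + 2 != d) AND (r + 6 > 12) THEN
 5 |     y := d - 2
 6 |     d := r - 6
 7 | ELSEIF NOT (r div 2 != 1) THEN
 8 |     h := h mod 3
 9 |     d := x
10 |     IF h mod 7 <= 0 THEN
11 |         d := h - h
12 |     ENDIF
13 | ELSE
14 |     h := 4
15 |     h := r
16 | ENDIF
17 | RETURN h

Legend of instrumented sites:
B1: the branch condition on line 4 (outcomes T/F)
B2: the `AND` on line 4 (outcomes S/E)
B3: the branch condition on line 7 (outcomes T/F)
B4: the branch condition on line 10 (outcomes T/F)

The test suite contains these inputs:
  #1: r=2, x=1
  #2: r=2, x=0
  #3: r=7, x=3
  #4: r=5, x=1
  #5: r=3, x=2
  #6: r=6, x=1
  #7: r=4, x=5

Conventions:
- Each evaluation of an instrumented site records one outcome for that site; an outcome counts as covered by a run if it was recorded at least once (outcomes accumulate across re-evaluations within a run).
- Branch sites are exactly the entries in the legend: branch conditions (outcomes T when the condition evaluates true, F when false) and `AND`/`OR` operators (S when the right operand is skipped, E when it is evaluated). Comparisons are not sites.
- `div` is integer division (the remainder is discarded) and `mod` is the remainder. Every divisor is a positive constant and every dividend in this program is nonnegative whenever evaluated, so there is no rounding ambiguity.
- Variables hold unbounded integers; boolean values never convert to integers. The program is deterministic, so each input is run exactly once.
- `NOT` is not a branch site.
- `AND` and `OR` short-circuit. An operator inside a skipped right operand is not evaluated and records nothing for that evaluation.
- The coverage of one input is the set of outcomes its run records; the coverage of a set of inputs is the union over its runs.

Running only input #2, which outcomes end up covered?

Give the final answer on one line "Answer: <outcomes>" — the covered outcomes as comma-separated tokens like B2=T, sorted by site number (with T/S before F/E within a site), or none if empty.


Running input #2 (r=2, x=0), event by event:
  B2->S, B1->F, B3->T, B4->T
collecting distinct outcomes: B1=F, B2=S, B3=T, B4=T
Answer: B1=F, B2=S, B3=T, B4=T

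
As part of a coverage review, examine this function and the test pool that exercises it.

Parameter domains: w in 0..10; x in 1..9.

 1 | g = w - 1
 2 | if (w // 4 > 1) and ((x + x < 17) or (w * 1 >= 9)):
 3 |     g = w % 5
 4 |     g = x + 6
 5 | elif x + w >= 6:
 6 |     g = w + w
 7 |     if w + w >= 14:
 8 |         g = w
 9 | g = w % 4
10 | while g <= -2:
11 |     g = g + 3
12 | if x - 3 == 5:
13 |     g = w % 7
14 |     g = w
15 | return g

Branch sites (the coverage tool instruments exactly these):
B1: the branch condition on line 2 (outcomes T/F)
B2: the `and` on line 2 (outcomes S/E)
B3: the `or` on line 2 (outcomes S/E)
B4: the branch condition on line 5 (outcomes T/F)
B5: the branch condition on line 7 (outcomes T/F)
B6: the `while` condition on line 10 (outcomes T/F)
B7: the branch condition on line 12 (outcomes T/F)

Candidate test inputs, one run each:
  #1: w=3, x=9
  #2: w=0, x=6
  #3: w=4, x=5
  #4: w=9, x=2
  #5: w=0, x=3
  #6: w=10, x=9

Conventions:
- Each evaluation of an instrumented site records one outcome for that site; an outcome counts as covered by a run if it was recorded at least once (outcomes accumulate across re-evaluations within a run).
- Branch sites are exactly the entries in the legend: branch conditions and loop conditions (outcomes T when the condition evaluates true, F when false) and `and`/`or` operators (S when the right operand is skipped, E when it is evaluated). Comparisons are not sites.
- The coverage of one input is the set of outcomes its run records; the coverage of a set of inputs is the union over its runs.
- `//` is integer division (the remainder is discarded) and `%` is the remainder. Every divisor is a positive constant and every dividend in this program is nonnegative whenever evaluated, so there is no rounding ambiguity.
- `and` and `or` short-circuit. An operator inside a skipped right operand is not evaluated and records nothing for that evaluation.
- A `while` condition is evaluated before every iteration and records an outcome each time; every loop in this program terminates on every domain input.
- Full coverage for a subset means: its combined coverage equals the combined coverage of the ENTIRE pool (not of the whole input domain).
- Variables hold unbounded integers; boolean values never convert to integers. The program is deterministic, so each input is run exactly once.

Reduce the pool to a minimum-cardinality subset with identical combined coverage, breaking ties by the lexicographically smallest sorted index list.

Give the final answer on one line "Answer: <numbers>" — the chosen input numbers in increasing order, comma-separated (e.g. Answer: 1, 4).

run #1 (w=3, x=9) runs B2->S, B1->F, B4->T, B5->F, B6->F, B7->F; records B1=F, B2=S, B4=T, B5=F, B6=F, B7=F
run #2 (w=0, x=6) runs B2->S, B1->F, B4->T, B5->F, B6->F, B7->F; records B1=F, B2=S, B4=T, B5=F, B6=F, B7=F
run #3 (w=4, x=5) runs B2->S, B1->F, B4->T, B5->F, B6->F, B7->F; records B1=F, B2=S, B4=T, B5=F, B6=F, B7=F
run #4 (w=9, x=2) runs B2->E, B3->S, B1->T, B6->F, B7->F; records B1=T, B2=E, B3=S, B6=F, B7=F
run #5 (w=0, x=3) runs B2->S, B1->F, B4->F, B6->F, B7->F; records B1=F, B2=S, B4=F, B6=F, B7=F
run #6 (w=10, x=9) runs B2->E, B3->E, B1->T, B6->F, B7->F; records B1=T, B2=E, B3=E, B6=F, B7=F
union over all inputs: B1=T, B1=F, B2=S, B2=E, B3=S, B3=E, B4=T, B4=F, B5=F, B6=F, B7=F (11 outcomes)
every size-1 subset falls short of the 11 outcomes (best: 6/11)
every size-2 subset falls short of the 11 outcomes (best: 9/11)
every size-3 subset falls short of the 11 outcomes (best: 10/11)
the canonical winner is {1, 4, 5, 6}: size 4, full 11-outcome coverage, earliest index list among size-4 covers

Answer: 1, 4, 5, 6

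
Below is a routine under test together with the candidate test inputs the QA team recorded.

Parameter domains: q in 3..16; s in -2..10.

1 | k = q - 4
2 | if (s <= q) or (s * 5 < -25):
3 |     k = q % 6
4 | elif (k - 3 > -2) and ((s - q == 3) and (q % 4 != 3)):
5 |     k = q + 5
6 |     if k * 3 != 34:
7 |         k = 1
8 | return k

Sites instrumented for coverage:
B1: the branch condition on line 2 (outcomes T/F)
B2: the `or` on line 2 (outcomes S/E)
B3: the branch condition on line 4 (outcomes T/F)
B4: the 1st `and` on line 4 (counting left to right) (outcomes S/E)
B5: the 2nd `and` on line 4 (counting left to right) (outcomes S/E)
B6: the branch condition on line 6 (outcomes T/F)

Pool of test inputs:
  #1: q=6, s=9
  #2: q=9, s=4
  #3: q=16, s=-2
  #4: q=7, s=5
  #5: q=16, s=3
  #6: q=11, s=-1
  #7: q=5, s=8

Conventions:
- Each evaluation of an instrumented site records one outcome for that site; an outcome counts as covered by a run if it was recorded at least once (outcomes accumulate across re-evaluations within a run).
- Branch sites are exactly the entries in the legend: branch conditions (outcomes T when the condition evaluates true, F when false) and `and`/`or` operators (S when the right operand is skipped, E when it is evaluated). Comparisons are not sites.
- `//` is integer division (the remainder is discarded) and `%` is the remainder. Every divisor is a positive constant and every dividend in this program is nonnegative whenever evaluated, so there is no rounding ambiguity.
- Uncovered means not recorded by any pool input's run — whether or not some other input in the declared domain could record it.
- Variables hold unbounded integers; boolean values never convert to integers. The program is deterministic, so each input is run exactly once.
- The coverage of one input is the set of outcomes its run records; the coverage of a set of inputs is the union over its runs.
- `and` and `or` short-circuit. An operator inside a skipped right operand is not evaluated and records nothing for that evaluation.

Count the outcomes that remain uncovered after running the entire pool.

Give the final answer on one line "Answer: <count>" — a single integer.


input #1 (q=6, s=9): covers B1=F, B2=E, B3=T, B4=E, B5=E, B6=T
input #2 (q=9, s=4): covers B1=T, B2=S
input #3 (q=16, s=-2): covers B1=T, B2=S
input #4 (q=7, s=5): covers B1=T, B2=S
input #5 (q=16, s=3): covers B1=T, B2=S
input #6 (q=11, s=-1): covers B1=T, B2=S
input #7 (q=5, s=8): covers B1=F, B2=E, B3=F, B4=S
union over the pool: B1=T, B1=F, B2=S, B2=E, B3=T, B3=F, B4=S, B4=E, B5=E, B6=T
uncovered (2 of 12): B5=S, B6=F
Answer: 2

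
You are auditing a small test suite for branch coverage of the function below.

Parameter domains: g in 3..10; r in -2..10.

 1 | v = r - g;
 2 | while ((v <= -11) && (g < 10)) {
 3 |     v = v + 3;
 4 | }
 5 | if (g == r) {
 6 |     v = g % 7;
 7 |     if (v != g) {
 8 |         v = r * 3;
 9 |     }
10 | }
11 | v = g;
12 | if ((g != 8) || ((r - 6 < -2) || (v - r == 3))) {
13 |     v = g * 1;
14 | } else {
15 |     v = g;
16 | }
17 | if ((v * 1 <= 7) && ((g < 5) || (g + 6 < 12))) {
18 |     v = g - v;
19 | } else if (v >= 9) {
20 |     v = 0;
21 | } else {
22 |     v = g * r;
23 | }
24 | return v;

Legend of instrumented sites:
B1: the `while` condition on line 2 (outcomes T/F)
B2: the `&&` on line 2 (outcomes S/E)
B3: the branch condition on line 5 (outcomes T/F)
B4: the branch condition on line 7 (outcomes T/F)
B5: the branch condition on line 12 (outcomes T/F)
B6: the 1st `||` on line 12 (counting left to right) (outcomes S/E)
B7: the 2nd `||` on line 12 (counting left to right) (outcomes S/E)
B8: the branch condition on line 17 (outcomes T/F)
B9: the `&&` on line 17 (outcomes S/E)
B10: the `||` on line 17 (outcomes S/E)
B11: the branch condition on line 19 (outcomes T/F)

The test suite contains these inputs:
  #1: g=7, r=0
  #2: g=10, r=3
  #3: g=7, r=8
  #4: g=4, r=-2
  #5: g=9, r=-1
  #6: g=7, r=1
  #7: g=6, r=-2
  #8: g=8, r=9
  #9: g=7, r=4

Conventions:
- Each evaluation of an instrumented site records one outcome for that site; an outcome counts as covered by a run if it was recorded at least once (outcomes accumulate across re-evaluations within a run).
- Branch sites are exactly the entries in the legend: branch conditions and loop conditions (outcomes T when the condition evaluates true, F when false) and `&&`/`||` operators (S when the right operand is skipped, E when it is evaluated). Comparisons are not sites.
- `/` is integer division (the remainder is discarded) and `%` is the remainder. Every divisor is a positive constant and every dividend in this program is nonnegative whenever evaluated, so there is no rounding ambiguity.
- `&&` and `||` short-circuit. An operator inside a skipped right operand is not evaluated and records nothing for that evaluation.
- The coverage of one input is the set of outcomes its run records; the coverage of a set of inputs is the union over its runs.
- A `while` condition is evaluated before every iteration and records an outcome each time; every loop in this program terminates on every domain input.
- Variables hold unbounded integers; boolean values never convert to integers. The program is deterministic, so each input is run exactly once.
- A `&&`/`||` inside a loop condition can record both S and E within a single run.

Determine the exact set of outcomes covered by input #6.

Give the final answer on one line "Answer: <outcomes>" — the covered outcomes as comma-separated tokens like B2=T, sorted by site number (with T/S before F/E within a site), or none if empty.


Running input #6 (g=7, r=1), event by event:
  B2->S, B1->F, B3->F, B6->S, B5->T, B9->E, B10->E, B8->F, B11->F
distinct outcomes covered: B1=F, B2=S, B3=F, B5=T, B6=S, B8=F, B9=E, B10=E, B11=F
Answer: B1=F, B2=S, B3=F, B5=T, B6=S, B8=F, B9=E, B10=E, B11=F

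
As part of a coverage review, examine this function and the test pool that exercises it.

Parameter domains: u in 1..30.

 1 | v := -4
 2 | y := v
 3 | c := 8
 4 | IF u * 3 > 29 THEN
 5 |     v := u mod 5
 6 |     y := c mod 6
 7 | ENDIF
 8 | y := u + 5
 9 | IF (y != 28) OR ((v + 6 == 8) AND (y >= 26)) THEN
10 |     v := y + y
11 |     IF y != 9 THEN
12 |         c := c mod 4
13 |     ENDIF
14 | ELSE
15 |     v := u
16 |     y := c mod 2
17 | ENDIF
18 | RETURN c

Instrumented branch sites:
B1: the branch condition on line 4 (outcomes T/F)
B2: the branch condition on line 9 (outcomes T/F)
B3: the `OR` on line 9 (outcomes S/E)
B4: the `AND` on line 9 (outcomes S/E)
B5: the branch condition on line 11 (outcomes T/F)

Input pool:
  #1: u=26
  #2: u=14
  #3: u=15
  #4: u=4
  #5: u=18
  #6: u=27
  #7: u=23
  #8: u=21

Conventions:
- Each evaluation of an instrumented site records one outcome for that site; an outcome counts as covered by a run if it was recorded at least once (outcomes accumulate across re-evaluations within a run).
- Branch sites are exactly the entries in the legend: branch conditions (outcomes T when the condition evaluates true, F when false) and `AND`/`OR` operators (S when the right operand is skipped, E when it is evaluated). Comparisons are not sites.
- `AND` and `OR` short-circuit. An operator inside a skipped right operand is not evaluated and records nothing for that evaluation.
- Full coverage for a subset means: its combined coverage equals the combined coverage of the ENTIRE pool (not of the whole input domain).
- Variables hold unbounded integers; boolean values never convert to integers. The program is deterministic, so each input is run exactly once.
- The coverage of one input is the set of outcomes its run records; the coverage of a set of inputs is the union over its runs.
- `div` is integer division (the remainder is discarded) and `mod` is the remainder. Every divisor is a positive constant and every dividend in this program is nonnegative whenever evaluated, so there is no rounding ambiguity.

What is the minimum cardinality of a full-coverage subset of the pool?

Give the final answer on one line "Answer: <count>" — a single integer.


input #1, u=26: events B1->T, B3->S, B2->T, B5->T; outcomes B1=T, B2=T, B3=S, B5=T
input #2, u=14: events B1->T, B3->S, B2->T, B5->T; outcomes B1=T, B2=T, B3=S, B5=T
input #3, u=15: events B1->T, B3->S, B2->T, B5->T; outcomes B1=T, B2=T, B3=S, B5=T
input #4, u=4: events B1->F, B3->S, B2->T, B5->F; outcomes B1=F, B2=T, B3=S, B5=F
input #5, u=18: events B1->T, B3->S, B2->T, B5->T; outcomes B1=T, B2=T, B3=S, B5=T
input #6, u=27: events B1->T, B3->S, B2->T, B5->T; outcomes B1=T, B2=T, B3=S, B5=T
input #7, u=23: events B1->T, B3->E, B4->S, B2->F; outcomes B1=T, B2=F, B3=E, B4=S
input #8, u=21: events B1->T, B3->S, B2->T, B5->T; outcomes B1=T, B2=T, B3=S, B5=T
pool-wide coverage (9 outcomes): B1=T, B1=F, B2=T, B2=F, B3=S, B3=E, B4=S, B5=T, B5=F
size 1 is not enough: best union over all size-1 subsets is 4/9
size 2 is not enough: best union over all size-2 subsets is 8/9
size 3: inputs {1, 4, 7} cover all 9 outcomes, and no lexicographically smaller subset of this size does
Answer: 3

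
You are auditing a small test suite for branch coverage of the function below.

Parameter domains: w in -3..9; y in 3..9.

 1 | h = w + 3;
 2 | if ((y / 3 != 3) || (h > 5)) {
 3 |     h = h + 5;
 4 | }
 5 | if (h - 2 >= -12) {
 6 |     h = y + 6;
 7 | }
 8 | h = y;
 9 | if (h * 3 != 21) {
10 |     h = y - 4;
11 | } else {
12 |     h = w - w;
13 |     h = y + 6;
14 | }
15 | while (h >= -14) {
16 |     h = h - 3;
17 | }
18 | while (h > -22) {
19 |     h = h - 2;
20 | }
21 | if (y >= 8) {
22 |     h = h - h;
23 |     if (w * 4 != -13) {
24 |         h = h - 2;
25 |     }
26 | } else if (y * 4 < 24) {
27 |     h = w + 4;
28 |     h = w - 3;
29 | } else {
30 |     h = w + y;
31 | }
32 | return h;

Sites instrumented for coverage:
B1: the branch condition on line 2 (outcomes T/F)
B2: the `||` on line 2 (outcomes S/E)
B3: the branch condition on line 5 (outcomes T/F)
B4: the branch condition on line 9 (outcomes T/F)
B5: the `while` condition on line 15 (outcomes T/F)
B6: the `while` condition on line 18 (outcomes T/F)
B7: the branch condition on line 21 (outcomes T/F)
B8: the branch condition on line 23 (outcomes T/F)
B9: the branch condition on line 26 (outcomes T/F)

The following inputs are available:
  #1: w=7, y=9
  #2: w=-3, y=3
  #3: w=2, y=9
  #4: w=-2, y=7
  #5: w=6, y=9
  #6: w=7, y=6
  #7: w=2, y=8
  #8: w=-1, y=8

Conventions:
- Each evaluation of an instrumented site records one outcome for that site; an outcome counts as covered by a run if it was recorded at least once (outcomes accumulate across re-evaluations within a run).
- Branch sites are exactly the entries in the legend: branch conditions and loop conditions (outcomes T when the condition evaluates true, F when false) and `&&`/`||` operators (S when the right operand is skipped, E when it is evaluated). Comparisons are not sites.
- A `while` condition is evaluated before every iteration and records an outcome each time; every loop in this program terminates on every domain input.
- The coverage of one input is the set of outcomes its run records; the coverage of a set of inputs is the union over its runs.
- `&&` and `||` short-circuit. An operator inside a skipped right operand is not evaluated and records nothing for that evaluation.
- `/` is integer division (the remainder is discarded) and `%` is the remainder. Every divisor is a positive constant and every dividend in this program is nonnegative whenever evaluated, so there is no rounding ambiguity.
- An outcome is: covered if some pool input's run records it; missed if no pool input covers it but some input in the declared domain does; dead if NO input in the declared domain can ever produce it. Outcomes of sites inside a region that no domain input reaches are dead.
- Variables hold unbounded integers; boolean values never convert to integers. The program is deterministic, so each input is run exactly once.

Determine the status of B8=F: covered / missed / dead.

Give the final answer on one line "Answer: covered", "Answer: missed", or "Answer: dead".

no pool input records B8=F
checking all 91 inputs in the declared domain: B8=F is never recorded -> dead

Answer: dead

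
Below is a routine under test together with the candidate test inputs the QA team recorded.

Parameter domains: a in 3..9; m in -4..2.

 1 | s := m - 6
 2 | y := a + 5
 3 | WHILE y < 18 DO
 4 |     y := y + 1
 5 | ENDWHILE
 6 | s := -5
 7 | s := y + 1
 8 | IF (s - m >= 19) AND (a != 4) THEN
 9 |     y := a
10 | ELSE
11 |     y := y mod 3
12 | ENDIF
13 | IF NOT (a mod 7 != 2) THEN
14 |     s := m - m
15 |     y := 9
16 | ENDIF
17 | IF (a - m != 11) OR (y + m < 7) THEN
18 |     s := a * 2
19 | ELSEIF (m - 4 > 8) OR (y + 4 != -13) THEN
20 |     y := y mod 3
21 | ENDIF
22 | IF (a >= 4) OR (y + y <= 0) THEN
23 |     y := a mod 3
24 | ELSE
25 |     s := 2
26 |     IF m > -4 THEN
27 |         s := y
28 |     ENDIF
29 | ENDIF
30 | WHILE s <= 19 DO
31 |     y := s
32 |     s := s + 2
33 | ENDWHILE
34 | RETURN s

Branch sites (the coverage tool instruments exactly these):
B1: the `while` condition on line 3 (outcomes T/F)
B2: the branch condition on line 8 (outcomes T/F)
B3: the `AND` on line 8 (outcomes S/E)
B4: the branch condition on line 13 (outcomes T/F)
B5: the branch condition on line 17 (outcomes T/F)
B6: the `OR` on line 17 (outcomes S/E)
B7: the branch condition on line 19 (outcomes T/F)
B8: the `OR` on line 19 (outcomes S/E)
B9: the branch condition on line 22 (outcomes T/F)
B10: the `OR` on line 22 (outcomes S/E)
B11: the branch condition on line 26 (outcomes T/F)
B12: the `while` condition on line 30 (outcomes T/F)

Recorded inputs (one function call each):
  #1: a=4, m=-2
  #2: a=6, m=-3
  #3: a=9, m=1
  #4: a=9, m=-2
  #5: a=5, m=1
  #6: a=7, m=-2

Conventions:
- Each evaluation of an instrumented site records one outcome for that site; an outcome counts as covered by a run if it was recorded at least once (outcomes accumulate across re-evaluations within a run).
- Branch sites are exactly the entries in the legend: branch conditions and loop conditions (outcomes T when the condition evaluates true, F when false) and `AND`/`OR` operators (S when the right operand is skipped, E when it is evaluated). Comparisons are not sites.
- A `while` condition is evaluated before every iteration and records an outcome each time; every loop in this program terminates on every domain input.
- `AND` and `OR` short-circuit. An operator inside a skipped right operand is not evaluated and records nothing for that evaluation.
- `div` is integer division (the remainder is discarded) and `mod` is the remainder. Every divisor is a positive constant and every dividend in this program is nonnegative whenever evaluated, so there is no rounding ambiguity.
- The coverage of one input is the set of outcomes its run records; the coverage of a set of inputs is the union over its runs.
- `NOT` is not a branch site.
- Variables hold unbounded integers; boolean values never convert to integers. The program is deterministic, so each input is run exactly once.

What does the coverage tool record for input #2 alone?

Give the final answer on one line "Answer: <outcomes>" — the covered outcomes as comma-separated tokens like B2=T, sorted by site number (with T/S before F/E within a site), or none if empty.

Event log for input #2 (a=6, m=-3):
  B1->T, B1->T, B1->T, B1->T, B1->T, B1->T, B1->T, B1->F, B3->E, B2->T
  B4->F, B6->S, B5->T, B10->S, B9->T, B12->T, B12->T, B12->T, B12->T, B12->F
deduplicating events, the covered set is: B1=T, B1=F, B2=T, B3=E, B4=F, B5=T, B6=S, B9=T, B10=S, B12=T, B12=F

Answer: B1=T, B1=F, B2=T, B3=E, B4=F, B5=T, B6=S, B9=T, B10=S, B12=T, B12=F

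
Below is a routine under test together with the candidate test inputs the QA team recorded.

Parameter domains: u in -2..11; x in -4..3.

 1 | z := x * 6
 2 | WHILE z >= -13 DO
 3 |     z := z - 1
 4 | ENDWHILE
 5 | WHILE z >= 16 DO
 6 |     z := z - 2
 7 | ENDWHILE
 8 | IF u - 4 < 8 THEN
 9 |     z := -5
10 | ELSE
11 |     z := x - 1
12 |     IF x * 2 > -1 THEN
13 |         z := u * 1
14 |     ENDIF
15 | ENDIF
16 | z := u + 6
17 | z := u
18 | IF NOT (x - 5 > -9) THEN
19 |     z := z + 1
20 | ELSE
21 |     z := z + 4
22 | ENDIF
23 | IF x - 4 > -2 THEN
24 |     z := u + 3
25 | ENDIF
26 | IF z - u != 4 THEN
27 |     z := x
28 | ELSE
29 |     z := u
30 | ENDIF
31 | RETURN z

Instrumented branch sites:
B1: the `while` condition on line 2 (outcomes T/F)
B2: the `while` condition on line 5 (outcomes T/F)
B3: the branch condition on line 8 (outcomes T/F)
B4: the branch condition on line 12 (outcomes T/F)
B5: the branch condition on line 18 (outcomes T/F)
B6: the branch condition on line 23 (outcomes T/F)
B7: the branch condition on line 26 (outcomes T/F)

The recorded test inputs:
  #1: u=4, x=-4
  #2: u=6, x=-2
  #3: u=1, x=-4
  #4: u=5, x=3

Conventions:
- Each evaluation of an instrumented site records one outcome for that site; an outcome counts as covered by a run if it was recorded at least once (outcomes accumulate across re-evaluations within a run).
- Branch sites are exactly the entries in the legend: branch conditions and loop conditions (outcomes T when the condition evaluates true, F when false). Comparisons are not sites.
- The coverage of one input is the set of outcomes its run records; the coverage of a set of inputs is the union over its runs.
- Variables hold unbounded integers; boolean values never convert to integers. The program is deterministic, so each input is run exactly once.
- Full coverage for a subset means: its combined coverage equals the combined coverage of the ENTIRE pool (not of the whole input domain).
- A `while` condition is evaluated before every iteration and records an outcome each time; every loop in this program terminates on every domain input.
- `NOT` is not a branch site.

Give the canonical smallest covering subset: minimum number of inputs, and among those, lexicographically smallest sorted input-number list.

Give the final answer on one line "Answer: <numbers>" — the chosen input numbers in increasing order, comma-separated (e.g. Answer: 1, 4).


#1 (u=4, x=-4) -> B1->F, B2->F, B3->T, B5->T, B6->F, B7->T; covered: B1=F, B2=F, B3=T, B5=T, B6=F, B7=T
#2 (u=6, x=-2) -> B1->T, B1->T, B1->F, B2->F, B3->T, B5->F, B6->F, B7->F; covered: B1=T, B1=F, B2=F, B3=T, B5=F, B6=F, B7=F
#3 (u=1, x=-4) -> B1->F, B2->F, B3->T, B5->T, B6->F, B7->T; covered: B1=F, B2=F, B3=T, B5=T, B6=F, B7=T
#4 (u=5, x=3) -> B1->T, B1->T, B1->T, B1->T, B1->T, B1->T, B1->T, B1->T, B1->T, B1->T, B1->T, B1->T, B1->T, B1->T, ...; covered: B1=T, B1=F, B2=F, B3=T, B5=F, B6=T, B7=T
the full pool covers 10 outcomes: B1=T, B1=F, B2=F, B3=T, B5=T, B5=F, B6=T, B6=F, B7=T, B7=F
every size-1 subset falls short of the 10 outcomes (best: 7/10)
every size-2 subset falls short of the 10 outcomes (best: 9/10)
inputs {1, 2, 4} (size 3) cover everything; no size-3 subset with a lexicographically smaller index list covers all 10
Answer: 1, 2, 4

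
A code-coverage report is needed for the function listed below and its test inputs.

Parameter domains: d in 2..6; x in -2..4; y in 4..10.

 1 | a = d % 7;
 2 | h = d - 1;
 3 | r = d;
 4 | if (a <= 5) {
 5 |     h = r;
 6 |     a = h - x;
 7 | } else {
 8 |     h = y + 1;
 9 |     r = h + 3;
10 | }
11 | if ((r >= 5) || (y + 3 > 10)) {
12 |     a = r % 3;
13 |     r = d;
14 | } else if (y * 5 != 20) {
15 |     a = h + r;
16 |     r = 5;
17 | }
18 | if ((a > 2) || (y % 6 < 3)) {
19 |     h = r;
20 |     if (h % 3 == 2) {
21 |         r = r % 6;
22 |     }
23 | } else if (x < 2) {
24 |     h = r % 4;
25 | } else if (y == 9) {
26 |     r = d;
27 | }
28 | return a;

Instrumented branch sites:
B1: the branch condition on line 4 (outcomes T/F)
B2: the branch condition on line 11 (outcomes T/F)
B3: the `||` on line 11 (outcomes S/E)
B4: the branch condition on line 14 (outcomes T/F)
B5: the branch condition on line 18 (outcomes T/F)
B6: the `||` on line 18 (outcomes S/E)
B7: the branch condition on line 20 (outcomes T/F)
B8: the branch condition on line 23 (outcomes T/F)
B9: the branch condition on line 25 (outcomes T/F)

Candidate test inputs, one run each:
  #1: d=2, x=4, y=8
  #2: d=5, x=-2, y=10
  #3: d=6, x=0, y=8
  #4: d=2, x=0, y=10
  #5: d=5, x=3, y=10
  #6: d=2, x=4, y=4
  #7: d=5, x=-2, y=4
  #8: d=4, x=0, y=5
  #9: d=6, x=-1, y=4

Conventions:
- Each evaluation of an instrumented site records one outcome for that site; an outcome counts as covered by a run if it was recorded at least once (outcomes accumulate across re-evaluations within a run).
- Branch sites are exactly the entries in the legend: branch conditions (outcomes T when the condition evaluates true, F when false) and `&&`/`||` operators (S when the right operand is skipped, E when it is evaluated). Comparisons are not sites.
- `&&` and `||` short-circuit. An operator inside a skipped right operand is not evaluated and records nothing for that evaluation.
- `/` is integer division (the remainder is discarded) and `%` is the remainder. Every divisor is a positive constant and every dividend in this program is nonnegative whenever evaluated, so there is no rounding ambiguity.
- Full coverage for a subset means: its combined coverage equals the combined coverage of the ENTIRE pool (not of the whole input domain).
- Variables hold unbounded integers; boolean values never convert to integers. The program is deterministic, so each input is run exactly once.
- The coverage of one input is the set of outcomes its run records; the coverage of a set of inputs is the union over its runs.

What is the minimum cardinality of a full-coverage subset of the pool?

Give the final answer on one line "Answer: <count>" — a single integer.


#1 (d=2, x=4, y=8) -> B1->T, B3->E, B2->T, B6->E, B5->T, B7->T; covered: B1=T, B2=T, B3=E, B5=T, B6=E, B7=T
#2 (d=5, x=-2, y=10) -> B1->T, B3->S, B2->T, B6->E, B5->F, B8->T; covered: B1=T, B2=T, B3=S, B5=F, B6=E, B8=T
#3 (d=6, x=0, y=8) -> B1->F, B3->S, B2->T, B6->E, B5->T, B7->F; covered: B1=F, B2=T, B3=S, B5=T, B6=E, B7=F
#4 (d=2, x=0, y=10) -> B1->T, B3->E, B2->T, B6->E, B5->F, B8->T; covered: B1=T, B2=T, B3=E, B5=F, B6=E, B8=T
#5 (d=5, x=3, y=10) -> B1->T, B3->S, B2->T, B6->E, B5->F, B8->F, B9->F; covered: B1=T, B2=T, B3=S, B5=F, B6=E, B8=F, B9=F
#6 (d=2, x=4, y=4) -> B1->T, B3->E, B2->F, B4->F, B6->E, B5->F, B8->F, B9->F; covered: B1=T, B2=F, B3=E, B4=F, B5=F, B6=E, B8=F, B9=F
#7 (d=5, x=-2, y=4) -> B1->T, B3->S, B2->T, B6->E, B5->F, B8->T; covered: B1=T, B2=T, B3=S, B5=F, B6=E, B8=T
#8 (d=4, x=0, y=5) -> B1->T, B3->E, B2->F, B4->T, B6->S, B5->T, B7->T; covered: B1=T, B2=F, B3=E, B4=T, B5=T, B6=S, B7=T
#9 (d=6, x=-1, y=4) -> B1->F, B3->S, B2->T, B6->E, B5->F, B8->T; covered: B1=F, B2=T, B3=S, B5=F, B6=E, B8=T
the full pool covers 17 outcomes: B1=T, B1=F, B2=T, B2=F, B3=S, B3=E, B4=T, B4=F, B5=T, B5=F, B6=S, B6=E, B7=T, B7=F, B8=T, B8=F, B9=F
size 1 is not enough: best union over all size-1 subsets is 8/17
size 2 is not enough: best union over all size-2 subsets is 13/17
size 3 is not enough: best union over all size-3 subsets is 16/17
the canonical winner is {2, 3, 6, 8}: size 4, full 17-outcome coverage, earliest index list among size-4 covers
Answer: 4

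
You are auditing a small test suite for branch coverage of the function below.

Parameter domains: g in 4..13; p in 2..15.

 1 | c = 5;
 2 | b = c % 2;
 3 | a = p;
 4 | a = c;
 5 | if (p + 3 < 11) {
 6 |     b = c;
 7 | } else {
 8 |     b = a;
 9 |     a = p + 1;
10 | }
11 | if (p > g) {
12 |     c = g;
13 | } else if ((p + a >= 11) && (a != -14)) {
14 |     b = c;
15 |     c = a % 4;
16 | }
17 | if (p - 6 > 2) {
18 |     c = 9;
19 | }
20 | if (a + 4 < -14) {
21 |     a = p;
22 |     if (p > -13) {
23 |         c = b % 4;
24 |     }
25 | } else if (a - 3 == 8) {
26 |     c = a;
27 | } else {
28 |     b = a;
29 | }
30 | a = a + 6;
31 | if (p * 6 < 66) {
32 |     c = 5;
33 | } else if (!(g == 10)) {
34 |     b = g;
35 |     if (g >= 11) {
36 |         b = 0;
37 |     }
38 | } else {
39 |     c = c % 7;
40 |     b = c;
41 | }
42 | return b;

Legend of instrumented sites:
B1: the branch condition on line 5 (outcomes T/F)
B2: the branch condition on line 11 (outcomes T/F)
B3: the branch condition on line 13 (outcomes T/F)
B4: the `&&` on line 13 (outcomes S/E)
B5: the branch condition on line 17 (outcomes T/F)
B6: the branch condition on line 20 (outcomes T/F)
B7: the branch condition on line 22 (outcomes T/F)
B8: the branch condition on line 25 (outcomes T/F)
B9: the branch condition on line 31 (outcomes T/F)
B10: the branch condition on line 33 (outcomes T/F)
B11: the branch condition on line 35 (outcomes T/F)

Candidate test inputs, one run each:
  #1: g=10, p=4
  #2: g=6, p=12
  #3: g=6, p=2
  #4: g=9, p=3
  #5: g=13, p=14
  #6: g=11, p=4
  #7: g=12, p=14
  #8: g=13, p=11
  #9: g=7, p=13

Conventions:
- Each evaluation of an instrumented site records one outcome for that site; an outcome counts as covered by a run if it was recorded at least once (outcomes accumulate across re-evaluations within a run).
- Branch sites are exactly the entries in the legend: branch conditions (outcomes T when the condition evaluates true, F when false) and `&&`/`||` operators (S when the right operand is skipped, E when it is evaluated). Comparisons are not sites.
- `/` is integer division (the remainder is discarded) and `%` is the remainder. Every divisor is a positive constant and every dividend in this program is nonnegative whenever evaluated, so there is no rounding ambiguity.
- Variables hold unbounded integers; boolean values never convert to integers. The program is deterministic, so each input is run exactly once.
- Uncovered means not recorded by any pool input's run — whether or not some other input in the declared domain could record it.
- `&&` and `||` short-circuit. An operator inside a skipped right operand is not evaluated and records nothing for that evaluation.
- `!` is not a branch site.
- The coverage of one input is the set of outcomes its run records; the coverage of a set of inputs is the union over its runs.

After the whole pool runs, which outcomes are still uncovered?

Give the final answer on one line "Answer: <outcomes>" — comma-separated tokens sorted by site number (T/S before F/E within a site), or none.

input #1 (g=10, p=4): events B1->T, B2->F, B4->S, B3->F, B5->F, B6->F, B8->F, B9->T; covers B1=T, B2=F, B3=F, B4=S, B5=F, B6=F, B8=F, B9=T
input #2 (g=6, p=12): events B1->F, B2->T, B5->T, B6->F, B8->F, B9->F, B10->T, B11->F; covers B1=F, B2=T, B5=T, B6=F, B8=F, B9=F, B10=T, B11=F
input #3 (g=6, p=2): events B1->T, B2->F, B4->S, B3->F, B5->F, B6->F, B8->F, B9->T; covers B1=T, B2=F, B3=F, B4=S, B5=F, B6=F, B8=F, B9=T
input #4 (g=9, p=3): events B1->T, B2->F, B4->S, B3->F, B5->F, B6->F, B8->F, B9->T; covers B1=T, B2=F, B3=F, B4=S, B5=F, B6=F, B8=F, B9=T
input #5 (g=13, p=14): events B1->F, B2->T, B5->T, B6->F, B8->F, B9->F, B10->T, B11->T; covers B1=F, B2=T, B5=T, B6=F, B8=F, B9=F, B10=T, B11=T
input #6 (g=11, p=4): events B1->T, B2->F, B4->S, B3->F, B5->F, B6->F, B8->F, B9->T; covers B1=T, B2=F, B3=F, B4=S, B5=F, B6=F, B8=F, B9=T
input #7 (g=12, p=14): events B1->F, B2->T, B5->T, B6->F, B8->F, B9->F, B10->T, B11->T; covers B1=F, B2=T, B5=T, B6=F, B8=F, B9=F, B10=T, B11=T
input #8 (g=13, p=11): events B1->F, B2->F, B4->E, B3->T, B5->T, B6->F, B8->F, B9->F, B10->T, B11->T; covers B1=F, B2=F, B3=T, B4=E, B5=T, B6=F, B8=F, B9=F, B10=T, B11=T
input #9 (g=7, p=13): events B1->F, B2->T, B5->T, B6->F, B8->F, B9->F, B10->T, B11->F; covers B1=F, B2=T, B5=T, B6=F, B8=F, B9=F, B10=T, B11=F
union over the pool: B1=T, B1=F, B2=T, B2=F, B3=T, B3=F, B4=S, B4=E, B5=T, B5=F, B6=F, B8=F, B9=T, B9=F, B10=T, B11=T, B11=F
uncovered (5 of 22): B6=T, B7=T, B7=F, B8=T, B10=F

Answer: B6=T, B7=T, B7=F, B8=T, B10=F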